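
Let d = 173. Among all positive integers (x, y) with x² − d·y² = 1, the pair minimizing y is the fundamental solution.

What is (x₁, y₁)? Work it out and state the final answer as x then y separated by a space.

√173 → a₀=13, period (6,1,1,6,26); ℓ=5 odd so k=9
a_0=13:  p_0=13·1+0=13,  q_0=13·0+1=1
a_1=6:  p_1=6·13+1=79,  q_1=6·1+0=6
a_2=1:  p_2=1·79+13=92,  q_2=1·6+1=7
…
a_4=6:  p_4=6·171+92=1118,  q_4=6·13+7=85
…
a_6=6:  p_6=6·29239+1118=176552,  q_6=6·2223+85=13423
a_7=1:  p_7=1·176552+29239=205791,  q_7=1·13423+2223=15646
a_8=1:  p_8=1·205791+176552=382343,  q_8=1·15646+13423=29069
a_9=6:  p_9=6·382343+205791=2499849,  q_9=6·29069+15646=190060
→ (2499849, 190060).  Check: 2499849²=6249245022801, 173·190060²=6249245022800, difference 1.

2499849 190060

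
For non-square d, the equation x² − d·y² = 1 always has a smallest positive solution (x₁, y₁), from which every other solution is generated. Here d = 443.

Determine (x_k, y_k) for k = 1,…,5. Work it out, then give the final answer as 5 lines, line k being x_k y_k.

442 21
390727 18564
345402226 16410555
305335177057 14506912056
269915951116162 12824093846949

√443 → a₀=21, period (21,42); ℓ=2 even so k=1
a_0=21:  p_0=21·1+0=21,  q_0=21·0+1=1
a_1=21:  p_1=21·21+1=442,  q_1=21·1+0=21
(x₁, y₁) = (442, 21);  442² − 443·21² = 1 ✓
k=2:  x_2 = 442·442+443·21·21 = 390727,  y_2 = 442·21+21·442 = 18564
k=3:  x_3 = 442·390727+443·21·18564 = 345402226,  y_3 = 442·18564+21·390727 = 16410555
k=4:  x_4 = 442·345402226+443·21·16410555 = 305335177057,  y_4 = 442·16410555+21·345402226 = 14506912056
k=5:  x_5 = 442·305335177057+443·21·14506912056 = 269915951116162,  y_5 = 442·14506912056+21·305335177057 = 12824093846949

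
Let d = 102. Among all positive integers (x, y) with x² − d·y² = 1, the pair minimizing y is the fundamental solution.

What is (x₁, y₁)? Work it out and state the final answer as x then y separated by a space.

√102 = [10; 10,20, …], period ℓ=2 (even) → k=1
k=0  a_k=10  p_k/q_k = 10/1
k=1  a_k=10  p_k/q_k = 101/10
(x₁, y₁) = (101, 10);  101² − 102·10² = 1 ✓

101 10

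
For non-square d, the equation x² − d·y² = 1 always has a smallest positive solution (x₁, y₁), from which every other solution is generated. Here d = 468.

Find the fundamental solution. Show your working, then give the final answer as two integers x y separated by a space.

649 30

√468 → a₀=21, period (1,1,1,2,1,1,1,42); ℓ=8 even so k=7
a_0=21:  p_0=21·1+0=21,  q_0=21·0+1=1
a_1=1:  p_1=1·21+1=22,  q_1=1·1+0=1
a_2=1:  p_2=1·22+21=43,  q_2=1·1+1=2
a_3=1:  p_3=1·43+22=65,  q_3=1·2+1=3
…
a_5=1:  p_5=1·173+65=238,  q_5=1·8+3=11
a_6=1:  p_6=1·238+173=411,  q_6=1·11+8=19
a_7=1:  p_7=1·411+238=649,  q_7=1·19+11=30
(x₁, y₁) = (649, 30);  649² − 468·30² = 1 ✓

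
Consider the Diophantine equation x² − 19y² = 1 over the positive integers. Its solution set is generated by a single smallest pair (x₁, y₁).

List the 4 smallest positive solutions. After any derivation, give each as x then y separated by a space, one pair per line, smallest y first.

√19 → a₀=4, period (2,1,3,1,2,8); ℓ=6 even so k=5
i=0: a=4 ⇒ p=4, q=1
i=1: a=2 ⇒ p=9, q=2
i=2: a=1 ⇒ p=13, q=3
i=3: a=3 ⇒ p=48, q=11
i=4: a=1 ⇒ p=61, q=14
i=5: a=2 ⇒ p=170, q=39
→ (170, 39).  Check: 170²=28900, 19·39²=28899, difference 1.
(x_2, y_2) = (170·170 + 19·39·39, 170·39 + 39·170) = (57799, 13260)
(x_3, y_3) = (170·57799 + 19·39·13260, 170·13260 + 39·57799) = (19651490, 4508361)
(x_4, y_4) = (170·19651490 + 19·39·4508361, 170·4508361 + 39·19651490) = (6681448801, 1532829480)

170 39
57799 13260
19651490 4508361
6681448801 1532829480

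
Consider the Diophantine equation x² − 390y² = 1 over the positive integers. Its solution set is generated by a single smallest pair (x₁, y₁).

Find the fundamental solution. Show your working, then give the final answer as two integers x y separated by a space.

79 4

d=390: √d = [19; 1,2,1,38] (ℓ=4, even), read p_3/q_3
k=0  a_k=19  p_k/q_k = 19/1
k=1  a_k=1  p_k/q_k = 20/1
k=2  a_k=2  p_k/q_k = 59/3
k=3  a_k=1  p_k/q_k = 79/4
fundamental: x₁=79, y₁=4  (since 6241 − 390·16 = 1)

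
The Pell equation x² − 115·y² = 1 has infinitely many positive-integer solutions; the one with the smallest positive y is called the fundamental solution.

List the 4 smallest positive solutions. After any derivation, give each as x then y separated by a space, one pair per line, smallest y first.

d=115: √d = [10; 1,2,1,1,1,1,1,2,1,20] (ℓ=10, even), read p_9/q_9
step 0: (10, 1)  from 10·(1,0) + (0,1)
step 1: (11, 1)  from 1·(10,1) + (1,0)
…
step 4: (75, 7)  from 1·(43,4) + (32,3)
step 5: (118, 11)  from 1·(75,7) + (43,4)
…
step 8: (815, 76)  from 2·(311,29) + (193,18)
step 9: (1126, 105)  from 1·(815,76) + (311,29)
(x₁, y₁) = (1126, 105);  1126² − 115·105² = 1 ✓
(x_2, y_2) = (1126·1126 + 115·105·105, 1126·105 + 105·1126) = (2535751, 236460)
(x_3, y_3) = (1126·2535751 + 115·105·236460, 1126·236460 + 105·2535751) = (5710510126, 532507815)
(x_4, y_4) = (1126·5710510126 + 115·105·532507815, 1126·532507815 + 105·5710510126) = (12860066268001, 1199207362920)

1126 105
2535751 236460
5710510126 532507815
12860066268001 1199207362920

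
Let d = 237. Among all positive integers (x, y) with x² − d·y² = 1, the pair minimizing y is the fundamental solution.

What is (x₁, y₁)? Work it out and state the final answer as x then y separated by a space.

d=237: √d = [15; 2,1,1,7,10,7,1,1,2,30] (ℓ=10, even), read p_9/q_9
step 0: (15, 1)  from 15·(1,0) + (0,1)
…
step 2: (46, 3)  from 1·(31,2) + (15,1)
…
step 5: (5927, 385)  from 10·(585,38) + (77,5)
…
step 7: (48001, 3118)  from 1·(42074,2733) + (5927,385)
step 8: (90075, 5851)  from 1·(48001,3118) + (42074,2733)
step 9: (228151, 14820)  from 2·(90075,5851) + (48001,3118)
→ (228151, 14820).  Check: 228151²=52052878801, 237·14820²=52052878800, difference 1.

228151 14820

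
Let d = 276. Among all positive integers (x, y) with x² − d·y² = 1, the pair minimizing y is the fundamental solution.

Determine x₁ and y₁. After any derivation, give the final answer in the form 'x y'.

√276 → a₀=16, period (1,1,1,1,2,2,2,1,1,1,1,32); ℓ=12 even so k=11
k=0  a_k=16  p_k/q_k = 16/1
…
k=4  a_k=1  p_k/q_k = 83/5
k=5  a_k=2  p_k/q_k = 216/13
…
k=8  a_k=1  p_k/q_k = 1761/106
…
k=10  a_k=1  p_k/q_k = 4768/287
k=11  a_k=1  p_k/q_k = 7775/468
→ (7775, 468).  Check: 7775²=60450625, 276·468²=60450624, difference 1.

7775 468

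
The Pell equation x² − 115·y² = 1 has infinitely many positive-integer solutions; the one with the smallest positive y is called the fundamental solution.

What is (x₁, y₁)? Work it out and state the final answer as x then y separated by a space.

[10; 1,2,1,1,1,1,1,2,1,20] for √115; ℓ=10 ⇒ convergent index 9
k=0  a_k=10  p_k/q_k = 10/1
…
k=2  a_k=2  p_k/q_k = 32/3
…
k=4  a_k=1  p_k/q_k = 75/7
k=5  a_k=1  p_k/q_k = 118/11
…
k=8  a_k=2  p_k/q_k = 815/76
k=9  a_k=1  p_k/q_k = 1126/105
fundamental: x₁=1126, y₁=105  (since 1267876 − 115·11025 = 1)

1126 105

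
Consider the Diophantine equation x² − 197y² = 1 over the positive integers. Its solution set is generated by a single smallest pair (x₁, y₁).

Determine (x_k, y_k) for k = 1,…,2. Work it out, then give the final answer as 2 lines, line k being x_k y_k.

393 28
308897 22008

[14; 28] for √197; ℓ=1 ⇒ convergent index 1
step 0: (14, 1)  from 14·(1,0) + (0,1)
step 1: (393, 28)  from 28·(14,1) + (1,0)
(x₁, y₁) = (393, 28);  393² − 197·28² = 1 ✓
(x_2, y_2) = (393·393 + 197·28·28, 393·28 + 28·393) = (308897, 22008)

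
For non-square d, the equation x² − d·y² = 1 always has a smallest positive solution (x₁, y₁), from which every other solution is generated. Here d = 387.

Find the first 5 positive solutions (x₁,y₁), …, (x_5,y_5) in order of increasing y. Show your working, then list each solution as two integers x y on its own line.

3482 177
24248647 1232628
168867574226 8584021215
1175993762661217 59779122508632
8189620394305140962 416301800566092033

[19; 1,2,19,2,1,38] for √387; ℓ=6 ⇒ convergent index 5
k=0  a_k=19  p_k/q_k = 19/1
…
k=4  a_k=2  p_k/q_k = 2341/119
k=5  a_k=1  p_k/q_k = 3482/177
(x₁, y₁) = (3482, 177);  3482² − 387·177² = 1 ✓
k=2:  x_2 = 3482·3482+387·177·177 = 24248647,  y_2 = 3482·177+177·3482 = 1232628
k=3:  x_3 = 3482·24248647+387·177·1232628 = 168867574226,  y_3 = 3482·1232628+177·24248647 = 8584021215
k=4:  x_4 = 3482·168867574226+387·177·8584021215 = 1175993762661217,  y_4 = 3482·8584021215+177·168867574226 = 59779122508632
k=5:  x_5 = 3482·1175993762661217+387·177·59779122508632 = 8189620394305140962,  y_5 = 3482·59779122508632+177·1175993762661217 = 416301800566092033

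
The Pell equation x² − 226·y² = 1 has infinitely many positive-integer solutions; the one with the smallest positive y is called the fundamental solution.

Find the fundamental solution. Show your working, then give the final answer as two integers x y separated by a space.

d=226: √d = [15; 30] (ℓ=1, odd), read p_1/q_1
a_0=15:  p_0=15·1+0=15,  q_0=15·0+1=1
a_1=30:  p_1=30·15+1=451,  q_1=30·1+0=30
fundamental: x₁=451, y₁=30  (since 203401 − 226·900 = 1)

451 30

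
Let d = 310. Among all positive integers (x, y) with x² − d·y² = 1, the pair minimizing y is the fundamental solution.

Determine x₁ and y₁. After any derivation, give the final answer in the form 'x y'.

d=310: √d = [17; 1,1,1,1,5,…,1,1,34] (ℓ=16, even), read p_15/q_15
a_0=17:  p_0=17·1+0=17,  q_0=17·0+1=1
a_1=1:  p_1=1·17+1=18,  q_1=1·1+0=1
…
a_3=1:  p_3=1·35+18=53,  q_3=1·2+1=3
…
a_9=1:  p_9=1·5687+2060=7747,  q_9=1·323+117=440
…
a_11=5:  p_11=5·28928+7747=152387,  q_11=5·1643+440=8655
…
a_14=1:  p_14=1·333702+181315=515017,  q_14=1·18953+10298=29251
a_15=1:  p_15=1·515017+333702=848719,  q_15=1·29251+18953=48204
fundamental: x₁=848719, y₁=48204  (since 720323940961 − 310·2323625616 = 1)

848719 48204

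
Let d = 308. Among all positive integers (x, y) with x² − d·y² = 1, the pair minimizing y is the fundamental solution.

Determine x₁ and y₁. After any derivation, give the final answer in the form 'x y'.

d=308: √d = [17; 1,1,4,1,1,34] (ℓ=6, even), read p_5/q_5
k=0  a_k=17  p_k/q_k = 17/1
…
k=2  a_k=1  p_k/q_k = 35/2
k=3  a_k=4  p_k/q_k = 158/9
k=4  a_k=1  p_k/q_k = 193/11
k=5  a_k=1  p_k/q_k = 351/20
fundamental: x₁=351, y₁=20  (since 123201 − 308·400 = 1)

351 20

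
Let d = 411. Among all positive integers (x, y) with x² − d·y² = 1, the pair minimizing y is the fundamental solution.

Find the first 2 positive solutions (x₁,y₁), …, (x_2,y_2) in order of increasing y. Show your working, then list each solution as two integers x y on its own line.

d=411: √d = [20; 3,1,1,1,19,1,1,1,3,40] (ℓ=10, even), read p_9/q_9
k=0  a_k=20  p_k/q_k = 20/1
k=1  a_k=3  p_k/q_k = 61/3
…
k=3  a_k=1  p_k/q_k = 142/7
…
k=5  a_k=19  p_k/q_k = 4379/216
k=6  a_k=1  p_k/q_k = 4602/227
k=7  a_k=1  p_k/q_k = 8981/443
k=8  a_k=1  p_k/q_k = 13583/670
k=9  a_k=3  p_k/q_k = 49730/2453
fundamental: x₁=49730, y₁=2453  (since 2473072900 − 411·6017209 = 1)
(x_2, y_2) = (49730·49730 + 411·2453·2453, 49730·2453 + 2453·49730) = (4946145799, 243975380)

49730 2453
4946145799 243975380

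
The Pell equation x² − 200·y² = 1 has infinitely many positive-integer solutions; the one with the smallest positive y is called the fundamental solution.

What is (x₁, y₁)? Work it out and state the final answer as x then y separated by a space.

99 7

d=200: √d = [14; 7,28] (ℓ=2, even), read p_1/q_1
i=0: a=14 ⇒ p=14, q=1
i=1: a=7 ⇒ p=99, q=7
→ (99, 7).  Check: 99²=9801, 200·7²=9800, difference 1.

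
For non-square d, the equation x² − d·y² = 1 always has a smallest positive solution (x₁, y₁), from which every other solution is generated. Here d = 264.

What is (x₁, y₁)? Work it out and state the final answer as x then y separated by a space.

d=264: √d = [16; 4,32] (ℓ=2, even), read p_1/q_1
a_0=16:  p_0=16·1+0=16,  q_0=16·0+1=1
a_1=4:  p_1=4·16+1=65,  q_1=4·1+0=4
fundamental: x₁=65, y₁=4  (since 4225 − 264·16 = 1)

65 4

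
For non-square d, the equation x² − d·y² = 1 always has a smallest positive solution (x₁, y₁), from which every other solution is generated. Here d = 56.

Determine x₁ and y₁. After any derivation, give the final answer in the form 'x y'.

d=56: √d = [7; 2,14] (ℓ=2, even), read p_1/q_1
k=0  a_k=7  p_k/q_k = 7/1
k=1  a_k=2  p_k/q_k = 15/2
→ (15, 2).  Check: 15²=225, 56·2²=224, difference 1.

15 2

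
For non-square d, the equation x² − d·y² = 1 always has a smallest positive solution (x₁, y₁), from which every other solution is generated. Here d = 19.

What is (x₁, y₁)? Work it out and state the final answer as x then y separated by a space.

d=19: √d = [4; 2,1,3,1,2,8] (ℓ=6, even), read p_5/q_5
k=0  a_k=4  p_k/q_k = 4/1
k=1  a_k=2  p_k/q_k = 9/2
…
k=4  a_k=1  p_k/q_k = 61/14
k=5  a_k=2  p_k/q_k = 170/39
(x₁, y₁) = (170, 39);  170² − 19·39² = 1 ✓

170 39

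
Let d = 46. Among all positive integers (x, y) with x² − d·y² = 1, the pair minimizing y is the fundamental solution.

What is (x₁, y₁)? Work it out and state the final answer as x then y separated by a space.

24335 3588

[6; 1,3,1,1,2,6,2,1,1,3,1,12] for √46; ℓ=12 ⇒ convergent index 11
step 0: (6, 1)  from 6·(1,0) + (0,1)
…
step 10: (19038, 2807)  from 3·(5297,781) + (3147,464)
step 11: (24335, 3588)  from 1·(19038,2807) + (5297,781)
(x₁, y₁) = (24335, 3588);  24335² − 46·3588² = 1 ✓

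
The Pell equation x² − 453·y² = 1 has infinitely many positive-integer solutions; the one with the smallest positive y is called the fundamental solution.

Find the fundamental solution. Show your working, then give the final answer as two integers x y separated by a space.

√453 = [21; 3,1,1,10,14,10,1,1,3,42, …], period ℓ=10 (even) → k=9
k=0  a_k=21  p_k/q_k = 21/1
…
k=3  a_k=1  p_k/q_k = 149/7
…
k=5  a_k=14  p_k/q_k = 22199/1043
k=6  a_k=10  p_k/q_k = 223565/10504
k=7  a_k=1  p_k/q_k = 245764/11547
k=8  a_k=1  p_k/q_k = 469329/22051
k=9  a_k=3  p_k/q_k = 1653751/77700
→ (1653751, 77700).  Check: 1653751²=2734892370001, 453·77700²=2734892370000, difference 1.

1653751 77700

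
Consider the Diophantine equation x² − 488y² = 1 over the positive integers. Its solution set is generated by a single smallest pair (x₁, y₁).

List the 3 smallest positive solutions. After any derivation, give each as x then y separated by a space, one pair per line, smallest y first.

√488 = [22; 11,44, …], period ℓ=2 (even) → k=1
a_0=22:  p_0=22·1+0=22,  q_0=22·0+1=1
a_1=11:  p_1=11·22+1=243,  q_1=11·1+0=11
→ (243, 11).  Check: 243²=59049, 488·11²=59048, difference 1.
k=2:  x_2 = 243·243+488·11·11 = 118097,  y_2 = 243·11+11·243 = 5346
k=3:  x_3 = 243·118097+488·11·5346 = 57394899,  y_3 = 243·5346+11·118097 = 2598145

243 11
118097 5346
57394899 2598145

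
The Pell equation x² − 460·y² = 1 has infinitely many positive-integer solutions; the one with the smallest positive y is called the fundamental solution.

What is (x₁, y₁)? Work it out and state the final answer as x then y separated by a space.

d=460: √d = [21; 2,4,3,1,2,10,2,1,3,4,2,42] (ℓ=12, even), read p_11/q_11
i=0: a=21 ⇒ p=21, q=1
…
i=2: a=4 ⇒ p=193, q=9
i=3: a=3 ⇒ p=622, q=29
i=4: a=1 ⇒ p=815, q=38
i=5: a=2 ⇒ p=2252, q=105
i=6: a=10 ⇒ p=23335, q=1088
i=7: a=2 ⇒ p=48922, q=2281
i=8: a=1 ⇒ p=72257, q=3369
…
i=10: a=4 ⇒ p=1135029, q=52921
i=11: a=2 ⇒ p=2535751, q=118230
fundamental: x₁=2535751, y₁=118230  (since 6430033134001 − 460·13978332900 = 1)

2535751 118230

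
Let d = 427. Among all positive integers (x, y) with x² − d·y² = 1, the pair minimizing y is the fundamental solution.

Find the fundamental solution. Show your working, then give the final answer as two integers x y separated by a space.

√427 → a₀=20, period (1,1,1,40); ℓ=4 even so k=3
k=0  a_k=20  p_k/q_k = 20/1
…
k=2  a_k=1  p_k/q_k = 41/2
k=3  a_k=1  p_k/q_k = 62/3
fundamental: x₁=62, y₁=3  (since 3844 − 427·9 = 1)

62 3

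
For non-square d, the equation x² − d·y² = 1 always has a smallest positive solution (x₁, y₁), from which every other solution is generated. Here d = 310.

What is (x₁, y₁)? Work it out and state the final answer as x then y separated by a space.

848719 48204

[17; 1,1,1,1,5,…,1,1,34] for √310; ℓ=16 ⇒ convergent index 15
k=0  a_k=17  p_k/q_k = 17/1
…
k=10  a_k=3  p_k/q_k = 28928/1643
k=11  a_k=5  p_k/q_k = 152387/8655
…
k=13  a_k=1  p_k/q_k = 333702/18953
k=14  a_k=1  p_k/q_k = 515017/29251
k=15  a_k=1  p_k/q_k = 848719/48204
fundamental: x₁=848719, y₁=48204  (since 720323940961 − 310·2323625616 = 1)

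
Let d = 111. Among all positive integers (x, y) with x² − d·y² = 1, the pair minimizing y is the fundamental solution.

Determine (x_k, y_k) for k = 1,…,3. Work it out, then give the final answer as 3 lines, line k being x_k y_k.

√111 → a₀=10, period (1,1,6,1,1,20); ℓ=6 even so k=5
k=0  a_k=10  p_k/q_k = 10/1
k=1  a_k=1  p_k/q_k = 11/1
k=2  a_k=1  p_k/q_k = 21/2
k=3  a_k=6  p_k/q_k = 137/13
k=4  a_k=1  p_k/q_k = 158/15
k=5  a_k=1  p_k/q_k = 295/28
fundamental: x₁=295, y₁=28  (since 87025 − 111·784 = 1)
(x_2, y_2) = (295·295 + 111·28·28, 295·28 + 28·295) = (174049, 16520)
(x_3, y_3) = (295·174049 + 111·28·16520, 295·16520 + 28·174049) = (102688615, 9746772)

295 28
174049 16520
102688615 9746772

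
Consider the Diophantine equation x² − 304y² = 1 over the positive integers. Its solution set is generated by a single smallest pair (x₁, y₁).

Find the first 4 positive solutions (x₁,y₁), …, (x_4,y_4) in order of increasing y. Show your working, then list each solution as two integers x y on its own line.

57799 3315
6681448801 383207370
772362118440199 44298005553945
89283516160768675201 5120760845641726740

[17; 2,3,2,1,1,1,1,1,2,3,2,34] for √304; ℓ=12 ⇒ convergent index 11
k=0  a_k=17  p_k/q_k = 17/1
…
k=4  a_k=1  p_k/q_k = 401/23
k=5  a_k=1  p_k/q_k = 680/39
…
k=10  a_k=3  p_k/q_k = 25177/1444
k=11  a_k=2  p_k/q_k = 57799/3315
→ (57799, 3315).  Check: 57799²=3340724401, 304·3315²=3340724400, difference 1.
n=2: (57799,3315)∘(57799,3315) = (57799·57799+304·3315·3315, 57799·3315+3315·57799) = (6681448801,383207370)
n=3: (6681448801,383207370)∘(57799,3315) = (57799·6681448801+304·3315·383207370, 57799·383207370+3315·6681448801) = (772362118440199,44298005553945)
n=4: (772362118440199,44298005553945)∘(57799,3315) = (57799·772362118440199+304·3315·44298005553945, 57799·44298005553945+3315·772362118440199) = (89283516160768675201,5120760845641726740)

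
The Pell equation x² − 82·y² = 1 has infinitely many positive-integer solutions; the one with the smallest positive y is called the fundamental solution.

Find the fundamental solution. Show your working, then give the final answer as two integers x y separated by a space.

163 18

[9; 18] for √82; ℓ=1 ⇒ convergent index 1
step 0: (9, 1)  from 9·(1,0) + (0,1)
step 1: (163, 18)  from 18·(9,1) + (1,0)
(x₁, y₁) = (163, 18);  163² − 82·18² = 1 ✓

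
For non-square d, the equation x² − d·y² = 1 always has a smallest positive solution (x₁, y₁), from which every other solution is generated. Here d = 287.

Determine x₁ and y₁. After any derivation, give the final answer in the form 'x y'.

d=287: √d = [16; 1,15,1,32] (ℓ=4, even), read p_3/q_3
i=0: a=16 ⇒ p=16, q=1
i=1: a=1 ⇒ p=17, q=1
i=2: a=15 ⇒ p=271, q=16
i=3: a=1 ⇒ p=288, q=17
fundamental: x₁=288, y₁=17  (since 82944 − 287·289 = 1)

288 17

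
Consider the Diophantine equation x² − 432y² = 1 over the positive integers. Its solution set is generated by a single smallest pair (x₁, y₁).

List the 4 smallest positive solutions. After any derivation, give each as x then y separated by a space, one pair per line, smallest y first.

1351 65
3650401 175630
9863382151 474552195
26650854921601 1282239855260

d=432: √d = [20; 1,3,1,1,1,3,1,40] (ℓ=8, even), read p_7/q_7
a_0=20:  p_0=20·1+0=20,  q_0=20·0+1=1
a_1=1:  p_1=1·20+1=21,  q_1=1·1+0=1
…
a_4=1:  p_4=1·104+83=187,  q_4=1·5+4=9
…
a_6=3:  p_6=3·291+187=1060,  q_6=3·14+9=51
a_7=1:  p_7=1·1060+291=1351,  q_7=1·51+14=65
fundamental: x₁=1351, y₁=65  (since 1825201 − 432·4225 = 1)
(1351+65√432)^2 = 3650401 + 175630√432
(1351+65√432)^3 = 9863382151 + 474552195√432
(1351+65√432)^4 = 26650854921601 + 1282239855260√432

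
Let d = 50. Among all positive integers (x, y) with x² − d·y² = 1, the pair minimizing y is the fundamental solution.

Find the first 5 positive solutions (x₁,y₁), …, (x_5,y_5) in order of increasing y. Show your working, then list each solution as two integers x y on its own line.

√50 = [7; 14, …], period ℓ=1 (odd) → k=1
k=0  a_k=7  p_k/q_k = 7/1
k=1  a_k=14  p_k/q_k = 99/14
fundamental: x₁=99, y₁=14  (since 9801 − 50·196 = 1)
(99+14√50)^2 = 19601 + 2772√50
(99+14√50)^3 = 3880899 + 548842√50
(99+14√50)^4 = 768398401 + 108667944√50
(99+14√50)^5 = 152139002499 + 21515704070√50

99 14
19601 2772
3880899 548842
768398401 108667944
152139002499 21515704070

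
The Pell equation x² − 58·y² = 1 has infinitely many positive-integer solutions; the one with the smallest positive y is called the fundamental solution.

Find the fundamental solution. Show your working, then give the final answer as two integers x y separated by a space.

√58 → a₀=7, period (1,1,1,1,1,1,14); ℓ=7 odd so k=13
k=0  a_k=7  p_k/q_k = 7/1
k=1  a_k=1  p_k/q_k = 8/1
k=2  a_k=1  p_k/q_k = 15/2
k=3  a_k=1  p_k/q_k = 23/3
…
k=7  a_k=14  p_k/q_k = 1447/190
k=8  a_k=1  p_k/q_k = 1546/203
k=9  a_k=1  p_k/q_k = 2993/393
k=10  a_k=1  p_k/q_k = 4539/596
k=11  a_k=1  p_k/q_k = 7532/989
k=12  a_k=1  p_k/q_k = 12071/1585
k=13  a_k=1  p_k/q_k = 19603/2574
→ (19603, 2574).  Check: 19603²=384277609, 58·2574²=384277608, difference 1.

19603 2574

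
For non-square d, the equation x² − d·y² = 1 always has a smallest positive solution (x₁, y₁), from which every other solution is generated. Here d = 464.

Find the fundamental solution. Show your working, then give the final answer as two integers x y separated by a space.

9801 455

√464 = [21; 1,1,5,1,1,1,5,1,1,42, …], period ℓ=10 (even) → k=9
a_0=21:  p_0=21·1+0=21,  q_0=21·0+1=1
…
a_2=1:  p_2=1·22+21=43,  q_2=1·1+1=2
a_3=5:  p_3=5·43+22=237,  q_3=5·2+1=11
a_4=1:  p_4=1·237+43=280,  q_4=1·11+2=13
a_5=1:  p_5=1·280+237=517,  q_5=1·13+11=24
a_6=1:  p_6=1·517+280=797,  q_6=1·24+13=37
a_7=5:  p_7=5·797+517=4502,  q_7=5·37+24=209
a_8=1:  p_8=1·4502+797=5299,  q_8=1·209+37=246
a_9=1:  p_9=1·5299+4502=9801,  q_9=1·246+209=455
(x₁, y₁) = (9801, 455);  9801² − 464·455² = 1 ✓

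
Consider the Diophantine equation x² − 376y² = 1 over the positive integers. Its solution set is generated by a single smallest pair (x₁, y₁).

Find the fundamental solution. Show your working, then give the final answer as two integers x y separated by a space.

2143295 110532

[19; 2,1,1,3,1,…,1,2,38] for √376; ℓ=16 ⇒ convergent index 15
i=0: a=19 ⇒ p=19, q=1
…
i=2: a=1 ⇒ p=58, q=3
…
i=5: a=1 ⇒ p=446, q=23
…
i=7: a=2 ⇒ p=2928, q=151
…
i=11: a=1 ⇒ p=99455, q=5129
i=12: a=3 ⇒ p=368986, q=19029
…
i=14: a=1 ⇒ p=837427, q=43187
i=15: a=2 ⇒ p=2143295, q=110532
(x₁, y₁) = (2143295, 110532);  2143295² − 376·110532² = 1 ✓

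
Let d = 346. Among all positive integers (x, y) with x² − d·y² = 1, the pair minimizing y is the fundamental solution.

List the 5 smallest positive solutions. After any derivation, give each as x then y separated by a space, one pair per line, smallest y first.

17299 930
598510801 32176140
20707276675699 1113230090790
716430357827323201 38515534648976280
24787057499402451432499 1332560466672051244650

√346 = [18; 1,1,1,1,36, …], period ℓ=5 (odd) → k=9
a_0=18:  p_0=18·1+0=18,  q_0=18·0+1=1
a_1=1:  p_1=1·18+1=19,  q_1=1·1+0=1
a_2=1:  p_2=1·19+18=37,  q_2=1·1+1=2
a_3=1:  p_3=1·37+19=56,  q_3=1·2+1=3
a_4=1:  p_4=1·56+37=93,  q_4=1·3+2=5
…
a_6=1:  p_6=1·3404+93=3497,  q_6=1·183+5=188
a_7=1:  p_7=1·3497+3404=6901,  q_7=1·188+183=371
a_8=1:  p_8=1·6901+3497=10398,  q_8=1·371+188=559
a_9=1:  p_9=1·10398+6901=17299,  q_9=1·559+371=930
fundamental: x₁=17299, y₁=930  (since 299255401 − 346·864900 = 1)
k=2:  x_2 = 17299·17299+346·930·930 = 598510801,  y_2 = 17299·930+930·17299 = 32176140
k=3:  x_3 = 17299·598510801+346·930·32176140 = 20707276675699,  y_3 = 17299·32176140+930·598510801 = 1113230090790
k=4:  x_4 = 17299·20707276675699+346·930·1113230090790 = 716430357827323201,  y_4 = 17299·1113230090790+930·20707276675699 = 38515534648976280
k=5:  x_5 = 17299·716430357827323201+346·930·38515534648976280 = 24787057499402451432499,  y_5 = 17299·38515534648976280+930·716430357827323201 = 1332560466672051244650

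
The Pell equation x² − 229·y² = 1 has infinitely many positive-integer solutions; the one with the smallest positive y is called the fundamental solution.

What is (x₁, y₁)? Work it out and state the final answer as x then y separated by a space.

5848201 386460

d=229: √d = [15; 7,1,1,7,30] (ℓ=5, odd), read p_9/q_9
step 0: (15, 1)  from 15·(1,0) + (0,1)
step 1: (106, 7)  from 7·(15,1) + (1,0)
…
step 4: (1710, 113)  from 7·(227,15) + (121,8)
step 5: (51527, 3405)  from 30·(1710,113) + (227,15)
…
step 7: (413926, 27353)  from 1·(362399,23948) + (51527,3405)
step 8: (776325, 51301)  from 1·(413926,27353) + (362399,23948)
step 9: (5848201, 386460)  from 7·(776325,51301) + (413926,27353)
(x₁, y₁) = (5848201, 386460);  5848201² − 229·386460² = 1 ✓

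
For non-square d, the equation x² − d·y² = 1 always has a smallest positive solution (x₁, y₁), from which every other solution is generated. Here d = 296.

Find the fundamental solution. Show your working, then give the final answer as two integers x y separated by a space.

3699 215

√296 = [17; 4,1,7,1,4,34, …], period ℓ=6 (even) → k=5
step 0: (17, 1)  from 17·(1,0) + (0,1)
step 1: (69, 4)  from 4·(17,1) + (1,0)
step 2: (86, 5)  from 1·(69,4) + (17,1)
…
step 4: (757, 44)  from 1·(671,39) + (86,5)
step 5: (3699, 215)  from 4·(757,44) + (671,39)
fundamental: x₁=3699, y₁=215  (since 13682601 − 296·46225 = 1)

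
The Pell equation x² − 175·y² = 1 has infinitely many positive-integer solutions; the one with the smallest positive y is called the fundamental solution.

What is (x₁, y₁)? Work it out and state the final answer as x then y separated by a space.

√175 = [13; 4,2,1,2,4,26, …], period ℓ=6 (even) → k=5
step 0: (13, 1)  from 13·(1,0) + (0,1)
…
step 2: (119, 9)  from 2·(53,4) + (13,1)
…
step 4: (463, 35)  from 2·(172,13) + (119,9)
step 5: (2024, 153)  from 4·(463,35) + (172,13)
→ (2024, 153).  Check: 2024²=4096576, 175·153²=4096575, difference 1.

2024 153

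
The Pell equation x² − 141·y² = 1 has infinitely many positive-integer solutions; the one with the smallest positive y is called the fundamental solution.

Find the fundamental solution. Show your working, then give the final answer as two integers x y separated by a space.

95 8

√141 → a₀=11, period (1,6,1,22); ℓ=4 even so k=3
i=0: a=11 ⇒ p=11, q=1
i=1: a=1 ⇒ p=12, q=1
i=2: a=6 ⇒ p=83, q=7
i=3: a=1 ⇒ p=95, q=8
fundamental: x₁=95, y₁=8  (since 9025 − 141·64 = 1)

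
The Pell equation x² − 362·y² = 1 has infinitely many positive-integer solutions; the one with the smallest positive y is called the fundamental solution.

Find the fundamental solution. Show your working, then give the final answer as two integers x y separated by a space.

723 38

√362 = [19; 38, …], period ℓ=1 (odd) → k=1
step 0: (19, 1)  from 19·(1,0) + (0,1)
step 1: (723, 38)  from 38·(19,1) + (1,0)
(x₁, y₁) = (723, 38);  723² − 362·38² = 1 ✓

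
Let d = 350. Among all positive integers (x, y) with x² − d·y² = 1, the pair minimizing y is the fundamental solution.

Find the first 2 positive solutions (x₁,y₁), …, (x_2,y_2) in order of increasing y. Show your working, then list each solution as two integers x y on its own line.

d=350: √d = [18; 1,2,2,2,1,36] (ℓ=6, even), read p_5/q_5
a_0=18:  p_0=18·1+0=18,  q_0=18·0+1=1
a_1=1:  p_1=1·18+1=19,  q_1=1·1+0=1
a_2=2:  p_2=2·19+18=56,  q_2=2·1+1=3
a_3=2:  p_3=2·56+19=131,  q_3=2·3+1=7
a_4=2:  p_4=2·131+56=318,  q_4=2·7+3=17
a_5=1:  p_5=1·318+131=449,  q_5=1·17+7=24
(x₁, y₁) = (449, 24);  449² − 350·24² = 1 ✓
(449+24√350)^2 = 403201 + 21552√350

449 24
403201 21552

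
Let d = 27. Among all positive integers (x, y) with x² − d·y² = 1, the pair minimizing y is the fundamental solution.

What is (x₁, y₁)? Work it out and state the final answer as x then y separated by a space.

26 5

d=27: √d = [5; 5,10] (ℓ=2, even), read p_1/q_1
step 0: (5, 1)  from 5·(1,0) + (0,1)
step 1: (26, 5)  from 5·(5,1) + (1,0)
fundamental: x₁=26, y₁=5  (since 676 − 27·25 = 1)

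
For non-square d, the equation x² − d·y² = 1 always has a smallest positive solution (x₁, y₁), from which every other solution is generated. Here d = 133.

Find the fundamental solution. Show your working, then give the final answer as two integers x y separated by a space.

2588599 224460

d=133: √d = [11; 1,1,7,5,1,…,1,1,22] (ℓ=16, even), read p_15/q_15
i=0: a=11 ⇒ p=11, q=1
…
i=2: a=1 ⇒ p=23, q=2
i=3: a=7 ⇒ p=173, q=15
i=4: a=5 ⇒ p=888, q=77
…
i=11: a=1 ⇒ p=29927, q=2595
i=12: a=5 ⇒ p=168583, q=14618
i=13: a=7 ⇒ p=1210008, q=104921
i=14: a=1 ⇒ p=1378591, q=119539
i=15: a=1 ⇒ p=2588599, q=224460
fundamental: x₁=2588599, y₁=224460  (since 6700844782801 − 133·50382291600 = 1)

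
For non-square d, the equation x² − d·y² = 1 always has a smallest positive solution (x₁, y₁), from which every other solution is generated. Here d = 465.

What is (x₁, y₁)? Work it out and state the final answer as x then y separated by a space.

√465 = [21; 1,1,3,2,2,2,3,1,1,42, …], period ℓ=10 (even) → k=9
i=0: a=21 ⇒ p=21, q=1
…
i=2: a=1 ⇒ p=43, q=2
i=3: a=3 ⇒ p=151, q=7
…
i=8: a=1 ⇒ p=8949, q=415
i=9: a=1 ⇒ p=15871, q=736
(x₁, y₁) = (15871, 736);  15871² − 465·736² = 1 ✓

15871 736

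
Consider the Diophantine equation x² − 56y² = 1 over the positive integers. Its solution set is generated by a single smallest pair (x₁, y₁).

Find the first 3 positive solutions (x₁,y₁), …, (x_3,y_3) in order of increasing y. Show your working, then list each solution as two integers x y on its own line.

d=56: √d = [7; 2,14] (ℓ=2, even), read p_1/q_1
i=0: a=7 ⇒ p=7, q=1
i=1: a=2 ⇒ p=15, q=2
(x₁, y₁) = (15, 2);  15² − 56·2² = 1 ✓
k=2:  x_2 = 15·15+56·2·2 = 449,  y_2 = 15·2+2·15 = 60
k=3:  x_3 = 15·449+56·2·60 = 13455,  y_3 = 15·60+2·449 = 1798

15 2
449 60
13455 1798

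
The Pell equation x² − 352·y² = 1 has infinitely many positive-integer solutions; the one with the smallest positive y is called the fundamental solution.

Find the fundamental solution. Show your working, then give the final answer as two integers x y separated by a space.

d=352: √d = [18; 1,3,5,9,5,3,1,36] (ℓ=8, even), read p_7/q_7
i=0: a=18 ⇒ p=18, q=1
…
i=2: a=3 ⇒ p=75, q=4
…
i=4: a=9 ⇒ p=3621, q=193
i=5: a=5 ⇒ p=18499, q=986
i=6: a=3 ⇒ p=59118, q=3151
i=7: a=1 ⇒ p=77617, q=4137
(x₁, y₁) = (77617, 4137);  77617² − 352·4137² = 1 ✓

77617 4137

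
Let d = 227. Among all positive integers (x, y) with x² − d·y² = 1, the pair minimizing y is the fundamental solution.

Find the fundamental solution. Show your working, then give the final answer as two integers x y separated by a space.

√227 → a₀=15, period (15,30); ℓ=2 even so k=1
i=0: a=15 ⇒ p=15, q=1
i=1: a=15 ⇒ p=226, q=15
(x₁, y₁) = (226, 15);  226² − 227·15² = 1 ✓

226 15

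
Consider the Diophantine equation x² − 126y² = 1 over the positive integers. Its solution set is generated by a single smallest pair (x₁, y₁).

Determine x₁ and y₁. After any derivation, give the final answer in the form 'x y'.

d=126: √d = [11; 4,2,4,22] (ℓ=4, even), read p_3/q_3
k=0  a_k=11  p_k/q_k = 11/1
k=1  a_k=4  p_k/q_k = 45/4
k=2  a_k=2  p_k/q_k = 101/9
k=3  a_k=4  p_k/q_k = 449/40
(x₁, y₁) = (449, 40);  449² − 126·40² = 1 ✓

449 40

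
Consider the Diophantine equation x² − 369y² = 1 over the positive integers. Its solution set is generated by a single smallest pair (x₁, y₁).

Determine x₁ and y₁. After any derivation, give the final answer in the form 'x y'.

√369 → a₀=19, period (4,1,3,2,7,4,7,2,3,1,4,38); ℓ=12 even so k=11
a_0=19:  p_0=19·1+0=19,  q_0=19·0+1=1
…
a_2=1:  p_2=1·77+19=96,  q_2=1·4+1=5
a_3=3:  p_3=3·96+77=365,  q_3=3·5+4=19
a_4=2:  p_4=2·365+96=826,  q_4=2·19+5=43
…
a_6=4:  p_6=4·6147+826=25414,  q_6=4·320+43=1323
a_7=7:  p_7=7·25414+6147=184045,  q_7=7·1323+320=9581
a_8=2:  p_8=2·184045+25414=393504,  q_8=2·9581+1323=20485
a_9=3:  p_9=3·393504+184045=1364557,  q_9=3·20485+9581=71036
a_10=1:  p_10=1·1364557+393504=1758061,  q_10=1·71036+20485=91521
a_11=4:  p_11=4·1758061+1364557=8396801,  q_11=4·91521+71036=437120
fundamental: x₁=8396801, y₁=437120  (since 70506267033601 − 369·191073894400 = 1)

8396801 437120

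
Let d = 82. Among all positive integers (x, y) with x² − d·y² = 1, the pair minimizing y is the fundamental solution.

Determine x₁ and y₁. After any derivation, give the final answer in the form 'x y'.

163 18

d=82: √d = [9; 18] (ℓ=1, odd), read p_1/q_1
step 0: (9, 1)  from 9·(1,0) + (0,1)
step 1: (163, 18)  from 18·(9,1) + (1,0)
fundamental: x₁=163, y₁=18  (since 26569 − 82·324 = 1)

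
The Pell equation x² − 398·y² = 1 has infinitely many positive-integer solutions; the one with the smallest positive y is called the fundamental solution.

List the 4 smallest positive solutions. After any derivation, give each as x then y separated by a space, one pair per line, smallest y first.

[19; 1,18,1,38] for √398; ℓ=4 ⇒ convergent index 3
a_0=19:  p_0=19·1+0=19,  q_0=19·0+1=1
a_1=1:  p_1=1·19+1=20,  q_1=1·1+0=1
a_2=18:  p_2=18·20+19=379,  q_2=18·1+1=19
a_3=1:  p_3=1·379+20=399,  q_3=1·19+1=20
fundamental: x₁=399, y₁=20  (since 159201 − 398·400 = 1)
(399+20√398)^2 = 318401 + 15960√398
(399+20√398)^3 = 254083599 + 12736060√398
(399+20√398)^4 = 202758393601 + 10163359920√398

399 20
318401 15960
254083599 12736060
202758393601 10163359920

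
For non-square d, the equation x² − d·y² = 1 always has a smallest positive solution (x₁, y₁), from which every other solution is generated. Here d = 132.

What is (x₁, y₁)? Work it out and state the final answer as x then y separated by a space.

23 2

[11; 2,22] for √132; ℓ=2 ⇒ convergent index 1
a_0=11:  p_0=11·1+0=11,  q_0=11·0+1=1
a_1=2:  p_1=2·11+1=23,  q_1=2·1+0=2
(x₁, y₁) = (23, 2);  23² − 132·2² = 1 ✓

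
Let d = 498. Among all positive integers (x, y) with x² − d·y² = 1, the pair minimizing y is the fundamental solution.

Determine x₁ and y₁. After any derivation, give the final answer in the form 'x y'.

179777 8056

d=498: √d = [22; 3,6,22,6,3,44] (ℓ=6, even), read p_5/q_5
a_0=22:  p_0=22·1+0=22,  q_0=22·0+1=1
a_1=3:  p_1=3·22+1=67,  q_1=3·1+0=3
a_2=6:  p_2=6·67+22=424,  q_2=6·3+1=19
a_3=22:  p_3=22·424+67=9395,  q_3=22·19+3=421
a_4=6:  p_4=6·9395+424=56794,  q_4=6·421+19=2545
a_5=3:  p_5=3·56794+9395=179777,  q_5=3·2545+421=8056
fundamental: x₁=179777, y₁=8056  (since 32319769729 − 498·64899136 = 1)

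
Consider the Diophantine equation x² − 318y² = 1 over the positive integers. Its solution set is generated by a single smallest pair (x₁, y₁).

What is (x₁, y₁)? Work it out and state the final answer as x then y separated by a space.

107 6

√318 = [17; 1,4,1,34, …], period ℓ=4 (even) → k=3
a_0=17:  p_0=17·1+0=17,  q_0=17·0+1=1
a_1=1:  p_1=1·17+1=18,  q_1=1·1+0=1
a_2=4:  p_2=4·18+17=89,  q_2=4·1+1=5
a_3=1:  p_3=1·89+18=107,  q_3=1·5+1=6
fundamental: x₁=107, y₁=6  (since 11449 − 318·36 = 1)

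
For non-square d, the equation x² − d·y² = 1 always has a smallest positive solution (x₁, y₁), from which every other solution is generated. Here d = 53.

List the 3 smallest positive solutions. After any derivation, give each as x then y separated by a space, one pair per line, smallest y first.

√53 = [7; 3,1,1,3,14, …], period ℓ=5 (odd) → k=9
step 0: (7, 1)  from 7·(1,0) + (0,1)
step 1: (22, 3)  from 3·(7,1) + (1,0)
…
step 6: (7979, 1096)  from 3·(2599,357) + (182,25)
…
step 8: (18557, 2549)  from 1·(10578,1453) + (7979,1096)
step 9: (66249, 9100)  from 3·(18557,2549) + (10578,1453)
fundamental: x₁=66249, y₁=9100  (since 4388930001 − 53·82810000 = 1)
k=2:  x_2 = 66249·66249+53·9100·9100 = 8777860001,  y_2 = 66249·9100+9100·66249 = 1205731800
k=3:  x_3 = 66249·8777860001+53·9100·1205731800 = 1163048894346249,  y_3 = 66249·1205731800+9100·8777860001 = 159757052027300

66249 9100
8777860001 1205731800
1163048894346249 159757052027300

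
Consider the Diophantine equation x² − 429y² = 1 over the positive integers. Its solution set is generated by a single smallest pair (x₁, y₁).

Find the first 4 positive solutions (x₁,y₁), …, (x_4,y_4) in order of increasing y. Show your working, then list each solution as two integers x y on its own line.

1524095 73584
4645731138049 224298012960
14161071197688057215 683702960124468816
43165635614076113391052801 2084056526021580302230080

d=429: √d = [20; 1,2,2,9,1,12,1,9,2,2,1,40] (ℓ=12, even), read p_11/q_11
step 0: (20, 1)  from 20·(1,0) + (0,1)
…
step 2: (62, 3)  from 2·(21,1) + (20,1)
…
step 5: (1512, 73)  from 1·(1367,66) + (145,7)
…
step 10: (1085636, 52415)  from 2·(438459,21169) + (208718,10077)
step 11: (1524095, 73584)  from 1·(1085636,52415) + (438459,21169)
→ (1524095, 73584).  Check: 1524095²=2322865569025, 429·73584²=2322865569024, difference 1.
n=2: (1524095,73584)∘(1524095,73584) = (1524095·1524095+429·73584·73584, 1524095·73584+73584·1524095) = (4645731138049,224298012960)
n=3: (4645731138049,224298012960)∘(1524095,73584) = (1524095·4645731138049+429·73584·224298012960, 1524095·224298012960+73584·4645731138049) = (14161071197688057215,683702960124468816)
n=4: (14161071197688057215,683702960124468816)∘(1524095,73584) = (1524095·14161071197688057215+429·73584·683702960124468816, 1524095·683702960124468816+73584·14161071197688057215) = (43165635614076113391052801,2084056526021580302230080)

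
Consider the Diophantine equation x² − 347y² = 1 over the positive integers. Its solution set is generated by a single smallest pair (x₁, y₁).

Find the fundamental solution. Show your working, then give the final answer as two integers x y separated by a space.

641602 34443

√347 → a₀=18, period (1,1,1,2,4,…,1,1,36); ℓ=14 even so k=13
a_0=18:  p_0=18·1+0=18,  q_0=18·0+1=1
…
a_10=2:  p_10=2·74549+15070=164168,  q_10=2·4002+809=8813
…
a_12=1:  p_12=1·238717+164168=402885,  q_12=1·12815+8813=21628
a_13=1:  p_13=1·402885+238717=641602,  q_13=1·21628+12815=34443
→ (641602, 34443).  Check: 641602²=411653126404, 347·34443²=411653126403, difference 1.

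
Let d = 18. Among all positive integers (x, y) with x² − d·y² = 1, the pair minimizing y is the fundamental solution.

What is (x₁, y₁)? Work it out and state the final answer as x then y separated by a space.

17 4

d=18: √d = [4; 4,8] (ℓ=2, even), read p_1/q_1
i=0: a=4 ⇒ p=4, q=1
i=1: a=4 ⇒ p=17, q=4
(x₁, y₁) = (17, 4);  17² − 18·4² = 1 ✓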